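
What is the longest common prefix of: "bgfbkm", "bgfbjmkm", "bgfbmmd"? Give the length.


Words: bgfbkm, bgfbjmkm, bgfbmmd
  Position 0: all 'b' => match
  Position 1: all 'g' => match
  Position 2: all 'f' => match
  Position 3: all 'b' => match
  Position 4: ('k', 'j', 'm') => mismatch, stop
LCP = "bgfb" (length 4)

4


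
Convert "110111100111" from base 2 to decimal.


Input: "110111100111" in base 2
Positional expansion:
  Digit '1' (value 1) x 2^11 = 2048
  Digit '1' (value 1) x 2^10 = 1024
  Digit '0' (value 0) x 2^9 = 0
  Digit '1' (value 1) x 2^8 = 256
  Digit '1' (value 1) x 2^7 = 128
  Digit '1' (value 1) x 2^6 = 64
  Digit '1' (value 1) x 2^5 = 32
  Digit '0' (value 0) x 2^4 = 0
  Digit '0' (value 0) x 2^3 = 0
  Digit '1' (value 1) x 2^2 = 4
  Digit '1' (value 1) x 2^1 = 2
  Digit '1' (value 1) x 2^0 = 1
Sum = 3559

3559


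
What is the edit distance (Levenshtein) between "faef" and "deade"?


Computing edit distance: "faef" -> "deade"
DP table:
           d    e    a    d    e
      0    1    2    3    4    5
  f   1    1    2    3    4    5
  a   2    2    2    2    3    4
  e   3    3    2    3    3    3
  f   4    4    3    3    4    4
Edit distance = dp[4][5] = 4

4


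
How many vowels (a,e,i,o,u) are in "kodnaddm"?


Input: kodnaddm
Checking each character:
  'k' at position 0: consonant
  'o' at position 1: vowel (running total: 1)
  'd' at position 2: consonant
  'n' at position 3: consonant
  'a' at position 4: vowel (running total: 2)
  'd' at position 5: consonant
  'd' at position 6: consonant
  'm' at position 7: consonant
Total vowels: 2

2


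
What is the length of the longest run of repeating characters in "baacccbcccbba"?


Input: "baacccbcccbba"
Scanning for longest run:
  Position 1 ('a'): new char, reset run to 1
  Position 2 ('a'): continues run of 'a', length=2
  Position 3 ('c'): new char, reset run to 1
  Position 4 ('c'): continues run of 'c', length=2
  Position 5 ('c'): continues run of 'c', length=3
  Position 6 ('b'): new char, reset run to 1
  Position 7 ('c'): new char, reset run to 1
  Position 8 ('c'): continues run of 'c', length=2
  Position 9 ('c'): continues run of 'c', length=3
  Position 10 ('b'): new char, reset run to 1
  Position 11 ('b'): continues run of 'b', length=2
  Position 12 ('a'): new char, reset run to 1
Longest run: 'c' with length 3

3


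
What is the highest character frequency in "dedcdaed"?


Input: dedcdaed
Character counts:
  'a': 1
  'c': 1
  'd': 4
  'e': 2
Maximum frequency: 4

4


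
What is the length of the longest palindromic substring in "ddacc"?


Input: "ddacc"
Checking substrings for palindromes:
  [0:2] "dd" (len 2) => palindrome
  [3:5] "cc" (len 2) => palindrome
Longest palindromic substring: "dd" with length 2

2


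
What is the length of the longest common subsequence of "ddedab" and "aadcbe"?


LCS of "ddedab" and "aadcbe"
DP table:
           a    a    d    c    b    e
      0    0    0    0    0    0    0
  d   0    0    0    1    1    1    1
  d   0    0    0    1    1    1    1
  e   0    0    0    1    1    1    2
  d   0    0    0    1    1    1    2
  a   0    1    1    1    1    1    2
  b   0    1    1    1    1    2    2
LCS length = dp[6][6] = 2

2


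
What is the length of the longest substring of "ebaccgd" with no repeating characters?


Input: "ebaccgd"
Sliding window (track last position of each char):
  Position 0 ('e'): window [0,0] length 1 -- new best
  Position 1 ('b'): window [0,1] length 2 -- new best
  Position 2 ('a'): window [0,2] length 3 -- new best
  Position 3 ('c'): window [0,3] length 4 -- new best
  Position 4 ('c'): repeat (last at 3), move window start to 4
  Position 4 ('c'): window [4,4] length 1
  Position 5 ('g'): window [4,5] length 2
  Position 6 ('d'): window [4,6] length 3
Longest substring with no repeats: "ebac" with length 4

4


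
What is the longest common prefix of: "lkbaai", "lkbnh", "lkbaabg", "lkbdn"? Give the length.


Words: lkbaai, lkbnh, lkbaabg, lkbdn
  Position 0: all 'l' => match
  Position 1: all 'k' => match
  Position 2: all 'b' => match
  Position 3: ('a', 'n', 'a', 'd') => mismatch, stop
LCP = "lkb" (length 3)

3


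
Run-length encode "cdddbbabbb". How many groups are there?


Input: cdddbbabbb
Scanning for consecutive runs:
  Group 1: 'c' x 1 (positions 0-0)
  Group 2: 'd' x 3 (positions 1-3)
  Group 3: 'b' x 2 (positions 4-5)
  Group 4: 'a' x 1 (positions 6-6)
  Group 5: 'b' x 3 (positions 7-9)
Total groups: 5

5


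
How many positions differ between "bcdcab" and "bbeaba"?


Comparing "bcdcab" and "bbeaba" position by position:
  Position 0: 'b' vs 'b' => same
  Position 1: 'c' vs 'b' => DIFFER
  Position 2: 'd' vs 'e' => DIFFER
  Position 3: 'c' vs 'a' => DIFFER
  Position 4: 'a' vs 'b' => DIFFER
  Position 5: 'b' vs 'a' => DIFFER
Positions that differ: 5

5


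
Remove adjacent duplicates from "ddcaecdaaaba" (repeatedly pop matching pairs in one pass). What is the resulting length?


Input: ddcaecdaaaba
Stack-based adjacent duplicate removal:
  Read 'd': push. Stack: d
  Read 'd': matches stack top 'd' => pop. Stack: (empty)
  Read 'c': push. Stack: c
  Read 'a': push. Stack: ca
  Read 'e': push. Stack: cae
  Read 'c': push. Stack: caec
  Read 'd': push. Stack: caecd
  Read 'a': push. Stack: caecda
  Read 'a': matches stack top 'a' => pop. Stack: caecd
  Read 'a': push. Stack: caecda
  Read 'b': push. Stack: caecdab
  Read 'a': push. Stack: caecdaba
Final stack: "caecdaba" (length 8)

8


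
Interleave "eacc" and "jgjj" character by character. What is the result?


Interleaving "eacc" and "jgjj":
  Position 0: 'e' from first, 'j' from second => "ej"
  Position 1: 'a' from first, 'g' from second => "ag"
  Position 2: 'c' from first, 'j' from second => "cj"
  Position 3: 'c' from first, 'j' from second => "cj"
Result: ejagcjcj

ejagcjcj


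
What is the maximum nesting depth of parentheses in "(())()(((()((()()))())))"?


Input: "(())()(((()((()()))())))"
Tracking depth:
  Position 0 '(': depth becomes 1
  Position 1 '(': depth becomes 2
  Position 2 ')': depth becomes 1
  Position 3 ')': depth becomes 0
  Position 4 '(': depth becomes 1
  Position 5 ')': depth becomes 0
  Position 6 '(': depth becomes 1
  Position 7 '(': depth becomes 2
  Position 8 '(': depth becomes 3
  Position 9 '(': depth becomes 4
  Position 10 ')': depth becomes 3
  Position 11 '(': depth becomes 4
  Position 12 '(': depth becomes 5
  Position 13 '(': depth becomes 6
  Position 14 ')': depth becomes 5
  Position 15 '(': depth becomes 6
  Position 16 ')': depth becomes 5
  Position 17 ')': depth becomes 4
  Position 18 ')': depth becomes 3
  Position 19 '(': depth becomes 4
  Position 20 ')': depth becomes 3
  Position 21 ')': depth becomes 2
  Position 22 ')': depth becomes 1
  Position 23 ')': depth becomes 0
Maximum depth reached: 6

6


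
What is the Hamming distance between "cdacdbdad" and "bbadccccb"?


Comparing "cdacdbdad" and "bbadccccb" position by position:
  Position 0: 'c' vs 'b' => differ
  Position 1: 'd' vs 'b' => differ
  Position 2: 'a' vs 'a' => same
  Position 3: 'c' vs 'd' => differ
  Position 4: 'd' vs 'c' => differ
  Position 5: 'b' vs 'c' => differ
  Position 6: 'd' vs 'c' => differ
  Position 7: 'a' vs 'c' => differ
  Position 8: 'd' vs 'b' => differ
Total differences (Hamming distance): 8

8


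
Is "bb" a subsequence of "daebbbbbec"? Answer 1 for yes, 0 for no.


Check if "bb" is a subsequence of "daebbbbbec"
Greedy scan:
  Position 0 ('d'): no match needed
  Position 1 ('a'): no match needed
  Position 2 ('e'): no match needed
  Position 3 ('b'): matches sub[0] = 'b'
  Position 4 ('b'): matches sub[1] = 'b'
  Position 5 ('b'): no match needed
  Position 6 ('b'): no match needed
  Position 7 ('b'): no match needed
  Position 8 ('e'): no match needed
  Position 9 ('c'): no match needed
All 2 characters matched => is a subsequence

1


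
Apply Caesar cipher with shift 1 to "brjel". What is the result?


Caesar cipher: shift "brjel" by 1
  'b' (pos 1) + 1 = pos 2 = 'c'
  'r' (pos 17) + 1 = pos 18 = 's'
  'j' (pos 9) + 1 = pos 10 = 'k'
  'e' (pos 4) + 1 = pos 5 = 'f'
  'l' (pos 11) + 1 = pos 12 = 'm'
Result: cskfm

cskfm


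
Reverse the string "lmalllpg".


Input: lmalllpg
Reading characters right to left:
  Position 7: 'g'
  Position 6: 'p'
  Position 5: 'l'
  Position 4: 'l'
  Position 3: 'l'
  Position 2: 'a'
  Position 1: 'm'
  Position 0: 'l'
Reversed: gplllaml

gplllaml


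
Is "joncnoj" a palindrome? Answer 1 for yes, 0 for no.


Input: joncnoj
Reversed: joncnoj
  Compare pos 0 ('j') with pos 6 ('j'): match
  Compare pos 1 ('o') with pos 5 ('o'): match
  Compare pos 2 ('n') with pos 4 ('n'): match
Result: palindrome

1


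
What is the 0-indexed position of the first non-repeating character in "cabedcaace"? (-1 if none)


Input: cabedcaace
Character frequencies:
  'a': 3
  'b': 1
  'c': 3
  'd': 1
  'e': 2
Scanning left to right for freq == 1:
  Position 0 ('c'): freq=3, skip
  Position 1 ('a'): freq=3, skip
  Position 2 ('b'): unique! => answer = 2

2


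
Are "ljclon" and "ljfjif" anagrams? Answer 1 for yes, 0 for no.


Strings: "ljclon", "ljfjif"
Sorted first:  cjllno
Sorted second: ffijjl
Differ at position 0: 'c' vs 'f' => not anagrams

0


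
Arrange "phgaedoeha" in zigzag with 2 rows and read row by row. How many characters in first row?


Zigzag "phgaedoeha" into 2 rows:
Placing characters:
  'p' => row 0
  'h' => row 1
  'g' => row 0
  'a' => row 1
  'e' => row 0
  'd' => row 1
  'o' => row 0
  'e' => row 1
  'h' => row 0
  'a' => row 1
Rows:
  Row 0: "pgeoh"
  Row 1: "hadea"
First row length: 5

5


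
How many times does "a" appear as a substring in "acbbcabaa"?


Searching for "a" in "acbbcabaa"
Scanning each position:
  Position 0: "a" => MATCH
  Position 1: "c" => no
  Position 2: "b" => no
  Position 3: "b" => no
  Position 4: "c" => no
  Position 5: "a" => MATCH
  Position 6: "b" => no
  Position 7: "a" => MATCH
  Position 8: "a" => MATCH
Total occurrences: 4

4


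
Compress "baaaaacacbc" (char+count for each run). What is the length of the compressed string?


Input: baaaaacacbc
Runs:
  'b' x 1 => "b1"
  'a' x 5 => "a5"
  'c' x 1 => "c1"
  'a' x 1 => "a1"
  'c' x 1 => "c1"
  'b' x 1 => "b1"
  'c' x 1 => "c1"
Compressed: "b1a5c1a1c1b1c1"
Compressed length: 14

14


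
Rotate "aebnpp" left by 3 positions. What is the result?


Input: "aebnpp", rotate left by 3
First 3 characters: "aeb"
Remaining characters: "npp"
Concatenate remaining + first: "npp" + "aeb" = "nppaeb"

nppaeb


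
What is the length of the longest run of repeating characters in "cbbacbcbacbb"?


Input: "cbbacbcbacbb"
Scanning for longest run:
  Position 1 ('b'): new char, reset run to 1
  Position 2 ('b'): continues run of 'b', length=2
  Position 3 ('a'): new char, reset run to 1
  Position 4 ('c'): new char, reset run to 1
  Position 5 ('b'): new char, reset run to 1
  Position 6 ('c'): new char, reset run to 1
  Position 7 ('b'): new char, reset run to 1
  Position 8 ('a'): new char, reset run to 1
  Position 9 ('c'): new char, reset run to 1
  Position 10 ('b'): new char, reset run to 1
  Position 11 ('b'): continues run of 'b', length=2
Longest run: 'b' with length 2

2


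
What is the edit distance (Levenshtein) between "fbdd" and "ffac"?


Computing edit distance: "fbdd" -> "ffac"
DP table:
           f    f    a    c
      0    1    2    3    4
  f   1    0    1    2    3
  b   2    1    1    2    3
  d   3    2    2    2    3
  d   4    3    3    3    3
Edit distance = dp[4][4] = 3

3


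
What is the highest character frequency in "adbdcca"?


Input: adbdcca
Character counts:
  'a': 2
  'b': 1
  'c': 2
  'd': 2
Maximum frequency: 2

2


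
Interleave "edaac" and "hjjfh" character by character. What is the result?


Interleaving "edaac" and "hjjfh":
  Position 0: 'e' from first, 'h' from second => "eh"
  Position 1: 'd' from first, 'j' from second => "dj"
  Position 2: 'a' from first, 'j' from second => "aj"
  Position 3: 'a' from first, 'f' from second => "af"
  Position 4: 'c' from first, 'h' from second => "ch"
Result: ehdjajafch

ehdjajafch


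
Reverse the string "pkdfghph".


Input: pkdfghph
Reading characters right to left:
  Position 7: 'h'
  Position 6: 'p'
  Position 5: 'h'
  Position 4: 'g'
  Position 3: 'f'
  Position 2: 'd'
  Position 1: 'k'
  Position 0: 'p'
Reversed: hphgfdkp

hphgfdkp


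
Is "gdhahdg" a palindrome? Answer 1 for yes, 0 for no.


Input: gdhahdg
Reversed: gdhahdg
  Compare pos 0 ('g') with pos 6 ('g'): match
  Compare pos 1 ('d') with pos 5 ('d'): match
  Compare pos 2 ('h') with pos 4 ('h'): match
Result: palindrome

1


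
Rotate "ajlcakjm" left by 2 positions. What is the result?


Input: "ajlcakjm", rotate left by 2
First 2 characters: "aj"
Remaining characters: "lcakjm"
Concatenate remaining + first: "lcakjm" + "aj" = "lcakjmaj"

lcakjmaj


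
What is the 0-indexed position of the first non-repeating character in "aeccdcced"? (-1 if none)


Input: aeccdcced
Character frequencies:
  'a': 1
  'c': 4
  'd': 2
  'e': 2
Scanning left to right for freq == 1:
  Position 0 ('a'): unique! => answer = 0

0


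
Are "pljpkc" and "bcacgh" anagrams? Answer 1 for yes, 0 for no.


Strings: "pljpkc", "bcacgh"
Sorted first:  cjklpp
Sorted second: abccgh
Differ at position 0: 'c' vs 'a' => not anagrams

0


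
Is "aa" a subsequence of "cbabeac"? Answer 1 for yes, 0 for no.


Check if "aa" is a subsequence of "cbabeac"
Greedy scan:
  Position 0 ('c'): no match needed
  Position 1 ('b'): no match needed
  Position 2 ('a'): matches sub[0] = 'a'
  Position 3 ('b'): no match needed
  Position 4 ('e'): no match needed
  Position 5 ('a'): matches sub[1] = 'a'
  Position 6 ('c'): no match needed
All 2 characters matched => is a subsequence

1


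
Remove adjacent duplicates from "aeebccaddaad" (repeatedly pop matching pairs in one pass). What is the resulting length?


Input: aeebccaddaad
Stack-based adjacent duplicate removal:
  Read 'a': push. Stack: a
  Read 'e': push. Stack: ae
  Read 'e': matches stack top 'e' => pop. Stack: a
  Read 'b': push. Stack: ab
  Read 'c': push. Stack: abc
  Read 'c': matches stack top 'c' => pop. Stack: ab
  Read 'a': push. Stack: aba
  Read 'd': push. Stack: abad
  Read 'd': matches stack top 'd' => pop. Stack: aba
  Read 'a': matches stack top 'a' => pop. Stack: ab
  Read 'a': push. Stack: aba
  Read 'd': push. Stack: abad
Final stack: "abad" (length 4)

4


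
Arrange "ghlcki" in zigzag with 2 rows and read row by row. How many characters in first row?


Zigzag "ghlcki" into 2 rows:
Placing characters:
  'g' => row 0
  'h' => row 1
  'l' => row 0
  'c' => row 1
  'k' => row 0
  'i' => row 1
Rows:
  Row 0: "glk"
  Row 1: "hci"
First row length: 3

3


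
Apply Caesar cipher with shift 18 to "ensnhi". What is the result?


Caesar cipher: shift "ensnhi" by 18
  'e' (pos 4) + 18 = pos 22 = 'w'
  'n' (pos 13) + 18 = pos 5 = 'f'
  's' (pos 18) + 18 = pos 10 = 'k'
  'n' (pos 13) + 18 = pos 5 = 'f'
  'h' (pos 7) + 18 = pos 25 = 'z'
  'i' (pos 8) + 18 = pos 0 = 'a'
Result: wfkfza

wfkfza


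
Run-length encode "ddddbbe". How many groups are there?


Input: ddddbbe
Scanning for consecutive runs:
  Group 1: 'd' x 4 (positions 0-3)
  Group 2: 'b' x 2 (positions 4-5)
  Group 3: 'e' x 1 (positions 6-6)
Total groups: 3

3


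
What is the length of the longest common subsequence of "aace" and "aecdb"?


LCS of "aace" and "aecdb"
DP table:
           a    e    c    d    b
      0    0    0    0    0    0
  a   0    1    1    1    1    1
  a   0    1    1    1    1    1
  c   0    1    1    2    2    2
  e   0    1    2    2    2    2
LCS length = dp[4][5] = 2

2


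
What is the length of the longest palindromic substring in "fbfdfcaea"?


Input: "fbfdfcaea"
Checking substrings for palindromes:
  [0:3] "fbf" (len 3) => palindrome
  [2:5] "fdf" (len 3) => palindrome
  [6:9] "aea" (len 3) => palindrome
Longest palindromic substring: "fbf" with length 3

3


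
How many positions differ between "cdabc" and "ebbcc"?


Comparing "cdabc" and "ebbcc" position by position:
  Position 0: 'c' vs 'e' => DIFFER
  Position 1: 'd' vs 'b' => DIFFER
  Position 2: 'a' vs 'b' => DIFFER
  Position 3: 'b' vs 'c' => DIFFER
  Position 4: 'c' vs 'c' => same
Positions that differ: 4

4


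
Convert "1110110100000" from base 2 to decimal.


Input: "1110110100000" in base 2
Positional expansion:
  Digit '1' (value 1) x 2^12 = 4096
  Digit '1' (value 1) x 2^11 = 2048
  Digit '1' (value 1) x 2^10 = 1024
  Digit '0' (value 0) x 2^9 = 0
  Digit '1' (value 1) x 2^8 = 256
  Digit '1' (value 1) x 2^7 = 128
  Digit '0' (value 0) x 2^6 = 0
  Digit '1' (value 1) x 2^5 = 32
  Digit '0' (value 0) x 2^4 = 0
  Digit '0' (value 0) x 2^3 = 0
  Digit '0' (value 0) x 2^2 = 0
  Digit '0' (value 0) x 2^1 = 0
  Digit '0' (value 0) x 2^0 = 0
Sum = 7584

7584


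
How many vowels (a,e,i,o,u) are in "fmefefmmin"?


Input: fmefefmmin
Checking each character:
  'f' at position 0: consonant
  'm' at position 1: consonant
  'e' at position 2: vowel (running total: 1)
  'f' at position 3: consonant
  'e' at position 4: vowel (running total: 2)
  'f' at position 5: consonant
  'm' at position 6: consonant
  'm' at position 7: consonant
  'i' at position 8: vowel (running total: 3)
  'n' at position 9: consonant
Total vowels: 3

3


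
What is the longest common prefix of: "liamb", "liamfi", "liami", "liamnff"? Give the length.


Words: liamb, liamfi, liami, liamnff
  Position 0: all 'l' => match
  Position 1: all 'i' => match
  Position 2: all 'a' => match
  Position 3: all 'm' => match
  Position 4: ('b', 'f', 'i', 'n') => mismatch, stop
LCP = "liam" (length 4)

4


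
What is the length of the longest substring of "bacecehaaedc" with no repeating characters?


Input: "bacecehaaedc"
Sliding window (track last position of each char):
  Position 0 ('b'): window [0,0] length 1 -- new best
  Position 1 ('a'): window [0,1] length 2 -- new best
  Position 2 ('c'): window [0,2] length 3 -- new best
  Position 3 ('e'): window [0,3] length 4 -- new best
  Position 4 ('c'): repeat (last at 2), move window start to 3
  Position 4 ('c'): window [3,4] length 2
  Position 5 ('e'): repeat (last at 3), move window start to 4
  Position 5 ('e'): window [4,5] length 2
  Position 6 ('h'): window [4,6] length 3
  Position 7 ('a'): window [4,7] length 4
  Position 8 ('a'): repeat (last at 7), move window start to 8
  Position 8 ('a'): window [8,8] length 1
  Position 9 ('e'): window [8,9] length 2
  Position 10 ('d'): window [8,10] length 3
  Position 11 ('c'): window [8,11] length 4
Longest substring with no repeats: "bace" with length 4

4


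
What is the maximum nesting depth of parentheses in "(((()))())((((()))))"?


Input: "(((()))())((((()))))"
Tracking depth:
  Position 0 '(': depth becomes 1
  Position 1 '(': depth becomes 2
  Position 2 '(': depth becomes 3
  Position 3 '(': depth becomes 4
  Position 4 ')': depth becomes 3
  Position 5 ')': depth becomes 2
  Position 6 ')': depth becomes 1
  Position 7 '(': depth becomes 2
  Position 8 ')': depth becomes 1
  Position 9 ')': depth becomes 0
  Position 10 '(': depth becomes 1
  Position 11 '(': depth becomes 2
  Position 12 '(': depth becomes 3
  Position 13 '(': depth becomes 4
  Position 14 '(': depth becomes 5
  Position 15 ')': depth becomes 4
  Position 16 ')': depth becomes 3
  Position 17 ')': depth becomes 2
  Position 18 ')': depth becomes 1
  Position 19 ')': depth becomes 0
Maximum depth reached: 5

5


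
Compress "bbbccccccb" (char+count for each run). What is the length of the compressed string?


Input: bbbccccccb
Runs:
  'b' x 3 => "b3"
  'c' x 6 => "c6"
  'b' x 1 => "b1"
Compressed: "b3c6b1"
Compressed length: 6

6


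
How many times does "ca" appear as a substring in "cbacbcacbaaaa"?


Searching for "ca" in "cbacbcacbaaaa"
Scanning each position:
  Position 0: "cb" => no
  Position 1: "ba" => no
  Position 2: "ac" => no
  Position 3: "cb" => no
  Position 4: "bc" => no
  Position 5: "ca" => MATCH
  Position 6: "ac" => no
  Position 7: "cb" => no
  Position 8: "ba" => no
  Position 9: "aa" => no
  Position 10: "aa" => no
  Position 11: "aa" => no
Total occurrences: 1

1


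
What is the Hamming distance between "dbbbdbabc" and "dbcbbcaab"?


Comparing "dbbbdbabc" and "dbcbbcaab" position by position:
  Position 0: 'd' vs 'd' => same
  Position 1: 'b' vs 'b' => same
  Position 2: 'b' vs 'c' => differ
  Position 3: 'b' vs 'b' => same
  Position 4: 'd' vs 'b' => differ
  Position 5: 'b' vs 'c' => differ
  Position 6: 'a' vs 'a' => same
  Position 7: 'b' vs 'a' => differ
  Position 8: 'c' vs 'b' => differ
Total differences (Hamming distance): 5

5


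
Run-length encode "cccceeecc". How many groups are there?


Input: cccceeecc
Scanning for consecutive runs:
  Group 1: 'c' x 4 (positions 0-3)
  Group 2: 'e' x 3 (positions 4-6)
  Group 3: 'c' x 2 (positions 7-8)
Total groups: 3

3


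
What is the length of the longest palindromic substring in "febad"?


Input: "febad"
Checking substrings for palindromes:
  No multi-char palindromic substrings found
Longest palindromic substring: "f" with length 1

1


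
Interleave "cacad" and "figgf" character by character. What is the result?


Interleaving "cacad" and "figgf":
  Position 0: 'c' from first, 'f' from second => "cf"
  Position 1: 'a' from first, 'i' from second => "ai"
  Position 2: 'c' from first, 'g' from second => "cg"
  Position 3: 'a' from first, 'g' from second => "ag"
  Position 4: 'd' from first, 'f' from second => "df"
Result: cfaicgagdf

cfaicgagdf


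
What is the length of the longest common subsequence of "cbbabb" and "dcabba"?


LCS of "cbbabb" and "dcabba"
DP table:
           d    c    a    b    b    a
      0    0    0    0    0    0    0
  c   0    0    1    1    1    1    1
  b   0    0    1    1    2    2    2
  b   0    0    1    1    2    3    3
  a   0    0    1    2    2    3    4
  b   0    0    1    2    3    3    4
  b   0    0    1    2    3    4    4
LCS length = dp[6][6] = 4

4


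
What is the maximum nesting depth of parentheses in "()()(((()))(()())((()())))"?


Input: "()()(((()))(()())((()())))"
Tracking depth:
  Position 0 '(': depth becomes 1
  Position 1 ')': depth becomes 0
  Position 2 '(': depth becomes 1
  Position 3 ')': depth becomes 0
  Position 4 '(': depth becomes 1
  Position 5 '(': depth becomes 2
  Position 6 '(': depth becomes 3
  Position 7 '(': depth becomes 4
  Position 8 ')': depth becomes 3
  Position 9 ')': depth becomes 2
  Position 10 ')': depth becomes 1
  Position 11 '(': depth becomes 2
  Position 12 '(': depth becomes 3
  Position 13 ')': depth becomes 2
  Position 14 '(': depth becomes 3
  Position 15 ')': depth becomes 2
  Position 16 ')': depth becomes 1
  Position 17 '(': depth becomes 2
  Position 18 '(': depth becomes 3
  Position 19 '(': depth becomes 4
  Position 20 ')': depth becomes 3
  Position 21 '(': depth becomes 4
  Position 22 ')': depth becomes 3
  Position 23 ')': depth becomes 2
  Position 24 ')': depth becomes 1
  Position 25 ')': depth becomes 0
Maximum depth reached: 4

4


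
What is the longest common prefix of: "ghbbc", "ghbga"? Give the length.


Words: ghbbc, ghbga
  Position 0: all 'g' => match
  Position 1: all 'h' => match
  Position 2: all 'b' => match
  Position 3: ('b', 'g') => mismatch, stop
LCP = "ghb" (length 3)

3


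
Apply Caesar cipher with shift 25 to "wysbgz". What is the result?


Caesar cipher: shift "wysbgz" by 25
  'w' (pos 22) + 25 = pos 21 = 'v'
  'y' (pos 24) + 25 = pos 23 = 'x'
  's' (pos 18) + 25 = pos 17 = 'r'
  'b' (pos 1) + 25 = pos 0 = 'a'
  'g' (pos 6) + 25 = pos 5 = 'f'
  'z' (pos 25) + 25 = pos 24 = 'y'
Result: vxrafy

vxrafy


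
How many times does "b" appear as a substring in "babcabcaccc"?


Searching for "b" in "babcabcaccc"
Scanning each position:
  Position 0: "b" => MATCH
  Position 1: "a" => no
  Position 2: "b" => MATCH
  Position 3: "c" => no
  Position 4: "a" => no
  Position 5: "b" => MATCH
  Position 6: "c" => no
  Position 7: "a" => no
  Position 8: "c" => no
  Position 9: "c" => no
  Position 10: "c" => no
Total occurrences: 3

3


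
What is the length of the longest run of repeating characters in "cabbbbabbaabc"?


Input: "cabbbbabbaabc"
Scanning for longest run:
  Position 1 ('a'): new char, reset run to 1
  Position 2 ('b'): new char, reset run to 1
  Position 3 ('b'): continues run of 'b', length=2
  Position 4 ('b'): continues run of 'b', length=3
  Position 5 ('b'): continues run of 'b', length=4
  Position 6 ('a'): new char, reset run to 1
  Position 7 ('b'): new char, reset run to 1
  Position 8 ('b'): continues run of 'b', length=2
  Position 9 ('a'): new char, reset run to 1
  Position 10 ('a'): continues run of 'a', length=2
  Position 11 ('b'): new char, reset run to 1
  Position 12 ('c'): new char, reset run to 1
Longest run: 'b' with length 4

4


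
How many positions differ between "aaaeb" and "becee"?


Comparing "aaaeb" and "becee" position by position:
  Position 0: 'a' vs 'b' => DIFFER
  Position 1: 'a' vs 'e' => DIFFER
  Position 2: 'a' vs 'c' => DIFFER
  Position 3: 'e' vs 'e' => same
  Position 4: 'b' vs 'e' => DIFFER
Positions that differ: 4

4


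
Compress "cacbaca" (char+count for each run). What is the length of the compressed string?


Input: cacbaca
Runs:
  'c' x 1 => "c1"
  'a' x 1 => "a1"
  'c' x 1 => "c1"
  'b' x 1 => "b1"
  'a' x 1 => "a1"
  'c' x 1 => "c1"
  'a' x 1 => "a1"
Compressed: "c1a1c1b1a1c1a1"
Compressed length: 14

14


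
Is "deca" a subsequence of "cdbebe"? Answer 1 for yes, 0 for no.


Check if "deca" is a subsequence of "cdbebe"
Greedy scan:
  Position 0 ('c'): no match needed
  Position 1 ('d'): matches sub[0] = 'd'
  Position 2 ('b'): no match needed
  Position 3 ('e'): matches sub[1] = 'e'
  Position 4 ('b'): no match needed
  Position 5 ('e'): no match needed
Only matched 2/4 characters => not a subsequence

0


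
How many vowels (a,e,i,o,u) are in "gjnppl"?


Input: gjnppl
Checking each character:
  'g' at position 0: consonant
  'j' at position 1: consonant
  'n' at position 2: consonant
  'p' at position 3: consonant
  'p' at position 4: consonant
  'l' at position 5: consonant
Total vowels: 0

0


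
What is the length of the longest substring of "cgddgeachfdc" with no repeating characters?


Input: "cgddgeachfdc"
Sliding window (track last position of each char):
  Position 0 ('c'): window [0,0] length 1 -- new best
  Position 1 ('g'): window [0,1] length 2 -- new best
  Position 2 ('d'): window [0,2] length 3 -- new best
  Position 3 ('d'): repeat (last at 2), move window start to 3
  Position 3 ('d'): window [3,3] length 1
  Position 4 ('g'): window [3,4] length 2
  Position 5 ('e'): window [3,5] length 3
  Position 6 ('a'): window [3,6] length 4 -- new best
  Position 7 ('c'): window [3,7] length 5 -- new best
  Position 8 ('h'): window [3,8] length 6 -- new best
  Position 9 ('f'): window [3,9] length 7 -- new best
  Position 10 ('d'): repeat (last at 3), move window start to 4
  Position 10 ('d'): window [4,10] length 7
  Position 11 ('c'): repeat (last at 7), move window start to 8
  Position 11 ('c'): window [8,11] length 4
Longest substring with no repeats: "dgeachf" with length 7

7


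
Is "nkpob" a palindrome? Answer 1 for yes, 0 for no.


Input: nkpob
Reversed: bopkn
  Compare pos 0 ('n') with pos 4 ('b'): MISMATCH
  Compare pos 1 ('k') with pos 3 ('o'): MISMATCH
Result: not a palindrome

0


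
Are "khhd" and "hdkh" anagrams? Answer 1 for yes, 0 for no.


Strings: "khhd", "hdkh"
Sorted first:  dhhk
Sorted second: dhhk
Sorted forms match => anagrams

1


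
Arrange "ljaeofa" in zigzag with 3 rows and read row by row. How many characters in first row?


Zigzag "ljaeofa" into 3 rows:
Placing characters:
  'l' => row 0
  'j' => row 1
  'a' => row 2
  'e' => row 1
  'o' => row 0
  'f' => row 1
  'a' => row 2
Rows:
  Row 0: "lo"
  Row 1: "jef"
  Row 2: "aa"
First row length: 2

2


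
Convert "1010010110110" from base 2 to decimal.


Input: "1010010110110" in base 2
Positional expansion:
  Digit '1' (value 1) x 2^12 = 4096
  Digit '0' (value 0) x 2^11 = 0
  Digit '1' (value 1) x 2^10 = 1024
  Digit '0' (value 0) x 2^9 = 0
  Digit '0' (value 0) x 2^8 = 0
  Digit '1' (value 1) x 2^7 = 128
  Digit '0' (value 0) x 2^6 = 0
  Digit '1' (value 1) x 2^5 = 32
  Digit '1' (value 1) x 2^4 = 16
  Digit '0' (value 0) x 2^3 = 0
  Digit '1' (value 1) x 2^2 = 4
  Digit '1' (value 1) x 2^1 = 2
  Digit '0' (value 0) x 2^0 = 0
Sum = 5302

5302


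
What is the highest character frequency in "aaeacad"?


Input: aaeacad
Character counts:
  'a': 4
  'c': 1
  'd': 1
  'e': 1
Maximum frequency: 4

4


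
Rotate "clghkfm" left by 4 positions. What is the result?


Input: "clghkfm", rotate left by 4
First 4 characters: "clgh"
Remaining characters: "kfm"
Concatenate remaining + first: "kfm" + "clgh" = "kfmclgh"

kfmclgh


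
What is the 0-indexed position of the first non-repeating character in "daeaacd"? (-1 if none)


Input: daeaacd
Character frequencies:
  'a': 3
  'c': 1
  'd': 2
  'e': 1
Scanning left to right for freq == 1:
  Position 0 ('d'): freq=2, skip
  Position 1 ('a'): freq=3, skip
  Position 2 ('e'): unique! => answer = 2

2


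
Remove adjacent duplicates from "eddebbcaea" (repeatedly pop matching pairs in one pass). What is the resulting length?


Input: eddebbcaea
Stack-based adjacent duplicate removal:
  Read 'e': push. Stack: e
  Read 'd': push. Stack: ed
  Read 'd': matches stack top 'd' => pop. Stack: e
  Read 'e': matches stack top 'e' => pop. Stack: (empty)
  Read 'b': push. Stack: b
  Read 'b': matches stack top 'b' => pop. Stack: (empty)
  Read 'c': push. Stack: c
  Read 'a': push. Stack: ca
  Read 'e': push. Stack: cae
  Read 'a': push. Stack: caea
Final stack: "caea" (length 4)

4


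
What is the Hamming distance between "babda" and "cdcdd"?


Comparing "babda" and "cdcdd" position by position:
  Position 0: 'b' vs 'c' => differ
  Position 1: 'a' vs 'd' => differ
  Position 2: 'b' vs 'c' => differ
  Position 3: 'd' vs 'd' => same
  Position 4: 'a' vs 'd' => differ
Total differences (Hamming distance): 4

4


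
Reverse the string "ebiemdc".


Input: ebiemdc
Reading characters right to left:
  Position 6: 'c'
  Position 5: 'd'
  Position 4: 'm'
  Position 3: 'e'
  Position 2: 'i'
  Position 1: 'b'
  Position 0: 'e'
Reversed: cdmeibe

cdmeibe


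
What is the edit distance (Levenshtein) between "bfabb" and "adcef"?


Computing edit distance: "bfabb" -> "adcef"
DP table:
           a    d    c    e    f
      0    1    2    3    4    5
  b   1    1    2    3    4    5
  f   2    2    2    3    4    4
  a   3    2    3    3    4    5
  b   4    3    3    4    4    5
  b   5    4    4    4    5    5
Edit distance = dp[5][5] = 5

5


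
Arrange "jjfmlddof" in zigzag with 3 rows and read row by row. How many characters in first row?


Zigzag "jjfmlddof" into 3 rows:
Placing characters:
  'j' => row 0
  'j' => row 1
  'f' => row 2
  'm' => row 1
  'l' => row 0
  'd' => row 1
  'd' => row 2
  'o' => row 1
  'f' => row 0
Rows:
  Row 0: "jlf"
  Row 1: "jmdo"
  Row 2: "fd"
First row length: 3

3


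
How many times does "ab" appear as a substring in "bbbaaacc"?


Searching for "ab" in "bbbaaacc"
Scanning each position:
  Position 0: "bb" => no
  Position 1: "bb" => no
  Position 2: "ba" => no
  Position 3: "aa" => no
  Position 4: "aa" => no
  Position 5: "ac" => no
  Position 6: "cc" => no
Total occurrences: 0

0


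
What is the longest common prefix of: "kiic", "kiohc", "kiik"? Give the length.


Words: kiic, kiohc, kiik
  Position 0: all 'k' => match
  Position 1: all 'i' => match
  Position 2: ('i', 'o', 'i') => mismatch, stop
LCP = "ki" (length 2)

2


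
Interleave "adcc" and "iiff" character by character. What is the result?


Interleaving "adcc" and "iiff":
  Position 0: 'a' from first, 'i' from second => "ai"
  Position 1: 'd' from first, 'i' from second => "di"
  Position 2: 'c' from first, 'f' from second => "cf"
  Position 3: 'c' from first, 'f' from second => "cf"
Result: aidicfcf

aidicfcf


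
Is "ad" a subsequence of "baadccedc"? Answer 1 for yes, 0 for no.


Check if "ad" is a subsequence of "baadccedc"
Greedy scan:
  Position 0 ('b'): no match needed
  Position 1 ('a'): matches sub[0] = 'a'
  Position 2 ('a'): no match needed
  Position 3 ('d'): matches sub[1] = 'd'
  Position 4 ('c'): no match needed
  Position 5 ('c'): no match needed
  Position 6 ('e'): no match needed
  Position 7 ('d'): no match needed
  Position 8 ('c'): no match needed
All 2 characters matched => is a subsequence

1


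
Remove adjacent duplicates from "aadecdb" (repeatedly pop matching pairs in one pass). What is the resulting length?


Input: aadecdb
Stack-based adjacent duplicate removal:
  Read 'a': push. Stack: a
  Read 'a': matches stack top 'a' => pop. Stack: (empty)
  Read 'd': push. Stack: d
  Read 'e': push. Stack: de
  Read 'c': push. Stack: dec
  Read 'd': push. Stack: decd
  Read 'b': push. Stack: decdb
Final stack: "decdb" (length 5)

5


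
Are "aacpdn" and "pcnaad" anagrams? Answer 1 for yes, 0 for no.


Strings: "aacpdn", "pcnaad"
Sorted first:  aacdnp
Sorted second: aacdnp
Sorted forms match => anagrams

1


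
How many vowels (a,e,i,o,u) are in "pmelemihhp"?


Input: pmelemihhp
Checking each character:
  'p' at position 0: consonant
  'm' at position 1: consonant
  'e' at position 2: vowel (running total: 1)
  'l' at position 3: consonant
  'e' at position 4: vowel (running total: 2)
  'm' at position 5: consonant
  'i' at position 6: vowel (running total: 3)
  'h' at position 7: consonant
  'h' at position 8: consonant
  'p' at position 9: consonant
Total vowels: 3

3


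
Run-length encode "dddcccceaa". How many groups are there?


Input: dddcccceaa
Scanning for consecutive runs:
  Group 1: 'd' x 3 (positions 0-2)
  Group 2: 'c' x 4 (positions 3-6)
  Group 3: 'e' x 1 (positions 7-7)
  Group 4: 'a' x 2 (positions 8-9)
Total groups: 4

4


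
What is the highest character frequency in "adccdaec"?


Input: adccdaec
Character counts:
  'a': 2
  'c': 3
  'd': 2
  'e': 1
Maximum frequency: 3

3


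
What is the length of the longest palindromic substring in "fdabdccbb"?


Input: "fdabdccbb"
Checking substrings for palindromes:
  [5:7] "cc" (len 2) => palindrome
  [7:9] "bb" (len 2) => palindrome
Longest palindromic substring: "cc" with length 2

2


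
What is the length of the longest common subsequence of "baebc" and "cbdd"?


LCS of "baebc" and "cbdd"
DP table:
           c    b    d    d
      0    0    0    0    0
  b   0    0    1    1    1
  a   0    0    1    1    1
  e   0    0    1    1    1
  b   0    0    1    1    1
  c   0    1    1    1    1
LCS length = dp[5][4] = 1

1


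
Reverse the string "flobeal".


Input: flobeal
Reading characters right to left:
  Position 6: 'l'
  Position 5: 'a'
  Position 4: 'e'
  Position 3: 'b'
  Position 2: 'o'
  Position 1: 'l'
  Position 0: 'f'
Reversed: laebolf

laebolf


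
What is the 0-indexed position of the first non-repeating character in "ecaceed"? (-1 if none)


Input: ecaceed
Character frequencies:
  'a': 1
  'c': 2
  'd': 1
  'e': 3
Scanning left to right for freq == 1:
  Position 0 ('e'): freq=3, skip
  Position 1 ('c'): freq=2, skip
  Position 2 ('a'): unique! => answer = 2

2


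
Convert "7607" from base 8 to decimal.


Input: "7607" in base 8
Positional expansion:
  Digit '7' (value 7) x 8^3 = 3584
  Digit '6' (value 6) x 8^2 = 384
  Digit '0' (value 0) x 8^1 = 0
  Digit '7' (value 7) x 8^0 = 7
Sum = 3975

3975


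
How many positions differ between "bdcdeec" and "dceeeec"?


Comparing "bdcdeec" and "dceeeec" position by position:
  Position 0: 'b' vs 'd' => DIFFER
  Position 1: 'd' vs 'c' => DIFFER
  Position 2: 'c' vs 'e' => DIFFER
  Position 3: 'd' vs 'e' => DIFFER
  Position 4: 'e' vs 'e' => same
  Position 5: 'e' vs 'e' => same
  Position 6: 'c' vs 'c' => same
Positions that differ: 4

4


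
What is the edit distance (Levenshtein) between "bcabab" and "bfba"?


Computing edit distance: "bcabab" -> "bfba"
DP table:
           b    f    b    a
      0    1    2    3    4
  b   1    0    1    2    3
  c   2    1    1    2    3
  a   3    2    2    2    2
  b   4    3    3    2    3
  a   5    4    4    3    2
  b   6    5    5    4    3
Edit distance = dp[6][4] = 3

3


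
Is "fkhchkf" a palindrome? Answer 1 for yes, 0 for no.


Input: fkhchkf
Reversed: fkhchkf
  Compare pos 0 ('f') with pos 6 ('f'): match
  Compare pos 1 ('k') with pos 5 ('k'): match
  Compare pos 2 ('h') with pos 4 ('h'): match
Result: palindrome

1


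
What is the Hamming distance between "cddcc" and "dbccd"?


Comparing "cddcc" and "dbccd" position by position:
  Position 0: 'c' vs 'd' => differ
  Position 1: 'd' vs 'b' => differ
  Position 2: 'd' vs 'c' => differ
  Position 3: 'c' vs 'c' => same
  Position 4: 'c' vs 'd' => differ
Total differences (Hamming distance): 4

4


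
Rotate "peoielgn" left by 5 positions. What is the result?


Input: "peoielgn", rotate left by 5
First 5 characters: "peoie"
Remaining characters: "lgn"
Concatenate remaining + first: "lgn" + "peoie" = "lgnpeoie"

lgnpeoie


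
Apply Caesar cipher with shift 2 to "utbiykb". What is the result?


Caesar cipher: shift "utbiykb" by 2
  'u' (pos 20) + 2 = pos 22 = 'w'
  't' (pos 19) + 2 = pos 21 = 'v'
  'b' (pos 1) + 2 = pos 3 = 'd'
  'i' (pos 8) + 2 = pos 10 = 'k'
  'y' (pos 24) + 2 = pos 0 = 'a'
  'k' (pos 10) + 2 = pos 12 = 'm'
  'b' (pos 1) + 2 = pos 3 = 'd'
Result: wvdkamd

wvdkamd


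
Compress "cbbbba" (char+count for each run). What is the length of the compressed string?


Input: cbbbba
Runs:
  'c' x 1 => "c1"
  'b' x 4 => "b4"
  'a' x 1 => "a1"
Compressed: "c1b4a1"
Compressed length: 6

6


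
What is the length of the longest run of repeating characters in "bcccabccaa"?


Input: "bcccabccaa"
Scanning for longest run:
  Position 1 ('c'): new char, reset run to 1
  Position 2 ('c'): continues run of 'c', length=2
  Position 3 ('c'): continues run of 'c', length=3
  Position 4 ('a'): new char, reset run to 1
  Position 5 ('b'): new char, reset run to 1
  Position 6 ('c'): new char, reset run to 1
  Position 7 ('c'): continues run of 'c', length=2
  Position 8 ('a'): new char, reset run to 1
  Position 9 ('a'): continues run of 'a', length=2
Longest run: 'c' with length 3

3


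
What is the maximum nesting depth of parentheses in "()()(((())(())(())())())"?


Input: "()()(((())(())(())())())"
Tracking depth:
  Position 0 '(': depth becomes 1
  Position 1 ')': depth becomes 0
  Position 2 '(': depth becomes 1
  Position 3 ')': depth becomes 0
  Position 4 '(': depth becomes 1
  Position 5 '(': depth becomes 2
  Position 6 '(': depth becomes 3
  Position 7 '(': depth becomes 4
  Position 8 ')': depth becomes 3
  Position 9 ')': depth becomes 2
  Position 10 '(': depth becomes 3
  Position 11 '(': depth becomes 4
  Position 12 ')': depth becomes 3
  Position 13 ')': depth becomes 2
  Position 14 '(': depth becomes 3
  Position 15 '(': depth becomes 4
  Position 16 ')': depth becomes 3
  Position 17 ')': depth becomes 2
  Position 18 '(': depth becomes 3
  Position 19 ')': depth becomes 2
  Position 20 ')': depth becomes 1
  Position 21 '(': depth becomes 2
  Position 22 ')': depth becomes 1
  Position 23 ')': depth becomes 0
Maximum depth reached: 4

4


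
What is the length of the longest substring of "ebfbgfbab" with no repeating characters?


Input: "ebfbgfbab"
Sliding window (track last position of each char):
  Position 0 ('e'): window [0,0] length 1 -- new best
  Position 1 ('b'): window [0,1] length 2 -- new best
  Position 2 ('f'): window [0,2] length 3 -- new best
  Position 3 ('b'): repeat (last at 1), move window start to 2
  Position 3 ('b'): window [2,3] length 2
  Position 4 ('g'): window [2,4] length 3
  Position 5 ('f'): repeat (last at 2), move window start to 3
  Position 5 ('f'): window [3,5] length 3
  Position 6 ('b'): repeat (last at 3), move window start to 4
  Position 6 ('b'): window [4,6] length 3
  Position 7 ('a'): window [4,7] length 4 -- new best
  Position 8 ('b'): repeat (last at 6), move window start to 7
  Position 8 ('b'): window [7,8] length 2
Longest substring with no repeats: "gfba" with length 4

4
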